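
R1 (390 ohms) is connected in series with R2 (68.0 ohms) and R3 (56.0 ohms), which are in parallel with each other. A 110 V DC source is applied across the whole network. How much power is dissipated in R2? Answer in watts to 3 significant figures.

Replace R2 and R3 with their parallel equivalent so the circuit becomes R1 in series with R_p.
R_p = (68.0×56.0)/(68.0+56.0) = 30.71 Ω
R_total = 390 + 30.71 = 420.7 Ω
I = V / R_total = 110 / 420.7 = 0.2615 A
Voltage across the parallel pair: V_p = I × R_p = 0.2615 × 30.71 = 8.029 V
R2 sees V_p directly, so P = V_p² / R2.
P_R2 = (8.029)² / 68.0 = 0.9481 W

0.948 W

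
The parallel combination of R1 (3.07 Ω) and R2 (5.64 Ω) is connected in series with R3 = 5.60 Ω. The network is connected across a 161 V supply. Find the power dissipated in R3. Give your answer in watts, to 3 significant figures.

Reduce the parallel combination to a single R_p; the circuit then becomes R_p in series with the remaining resistor.
R_p = (3.07×5.64)/(3.07+5.64) = 1.988 Ω
R_total = R_p + 5.60 = 1.988 + 5.60 = 7.588 Ω
I = V / R_total = 161 / 7.588 = 21.22 A
R3 is the series element, so its power is I²R.
P_R3 = (21.22)² × 5.60 = 2521 W

2520 W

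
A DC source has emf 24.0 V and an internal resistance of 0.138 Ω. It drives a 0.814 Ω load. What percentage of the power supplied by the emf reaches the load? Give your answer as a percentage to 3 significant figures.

85.5 %

η = P_load/(P_load+P_int) = I²R/(I²R+I²r) = R/(R+r) — the I² cancels for series elements.
η = R / (R + r) = 0.814 / (0.814 + 0.138) = 0.8550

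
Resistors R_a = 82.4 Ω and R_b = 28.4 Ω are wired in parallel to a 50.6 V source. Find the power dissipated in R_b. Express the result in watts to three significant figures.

90.2 W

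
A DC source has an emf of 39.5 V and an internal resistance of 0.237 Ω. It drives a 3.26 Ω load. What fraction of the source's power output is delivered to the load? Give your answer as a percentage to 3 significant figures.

93.2 %

Both r and R carry the same current, so the power split is just the resistance split: η = R/(R+r).
η = R / (R + r) = 3.26 / (3.26 + 0.237) = 0.9322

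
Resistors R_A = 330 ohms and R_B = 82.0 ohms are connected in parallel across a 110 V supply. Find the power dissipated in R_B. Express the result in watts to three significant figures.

148 W

Parallel branches share the same voltage; P = V²/R gives the branch power in one step.
P_R_B = V² / R_B = (110)² / 82.0 Ω = 147.6 W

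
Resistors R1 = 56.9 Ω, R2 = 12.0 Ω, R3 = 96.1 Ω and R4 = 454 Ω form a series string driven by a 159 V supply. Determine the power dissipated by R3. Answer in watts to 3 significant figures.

6.34 W

Since the resistors are in series they all carry the loop current I = V/R_total; the power in any one is I²R.
R_total = 56.9 + 12.0 + 96.1 + 454 = 619.0 Ω
I = V / R_total = 159 / 619.0 = 0.2569 A
P_R3 = I² × R3 = (0.2569)² × 96.1 = 6.341 W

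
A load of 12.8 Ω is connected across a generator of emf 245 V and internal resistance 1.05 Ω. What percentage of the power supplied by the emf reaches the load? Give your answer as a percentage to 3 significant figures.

92.4 %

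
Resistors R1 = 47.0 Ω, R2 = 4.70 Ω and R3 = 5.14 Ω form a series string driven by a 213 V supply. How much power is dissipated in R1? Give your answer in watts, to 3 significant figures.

660 W

The current is common to all series resistors; compute it, then apply P = I²R for the target.
R_total = 47.0 + 4.70 + 5.14 = 56.84 Ω
I = V / R_total = 213 / 56.84 = 3.747 A
P_R1 = I² × R1 = (3.747)² × 47.0 = 660.0 W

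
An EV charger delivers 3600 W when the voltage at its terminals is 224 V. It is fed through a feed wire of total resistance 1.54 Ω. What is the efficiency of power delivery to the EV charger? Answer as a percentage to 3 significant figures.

I = P / V = 3600 / 224 = 16.07 A through the feed wire.
P_line = I² R_line = (16.07)² × 1.54 = 397.8 W
P_source = P_load + P_line = 3600 + 397.8 = 3998 W
η = P_load / P_source = 3600 / 3998 = 0.9005

90.1 %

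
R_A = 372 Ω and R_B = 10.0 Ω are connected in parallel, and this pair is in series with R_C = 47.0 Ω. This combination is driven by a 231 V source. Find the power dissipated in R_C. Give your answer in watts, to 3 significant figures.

First find R_p for the parallel pair, then treat R_p + R_C as a series loop.
R_p = (372×10.0)/(372+10.0) = 9.738 Ω
R_total = R_p + 47.0 = 9.738 + 47.0 = 56.74 Ω
I = V / R_total = 231 / 56.74 = 4.071 A
R_C is the series element, so its power is I²R.
P_R_C = (4.071)² × 47.0 = 779.1 W

779 W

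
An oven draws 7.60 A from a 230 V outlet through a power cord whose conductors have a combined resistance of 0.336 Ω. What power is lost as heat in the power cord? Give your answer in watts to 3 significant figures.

The power cord and load are in series, so the same current flows in both; the loss is I²R_line.
The power cord carries the full 7.60 A.
P_line = I² R_line = (7.600)² × 0.336 = 19.41 W

19.4 W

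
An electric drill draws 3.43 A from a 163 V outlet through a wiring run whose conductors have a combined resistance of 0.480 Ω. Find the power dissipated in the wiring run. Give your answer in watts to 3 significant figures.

The wiring run is a series resistance carrying the load current; its dissipation is I²R_line.
The wiring run carries the full 3.43 A.
P_line = I² R_line = (3.430)² × 0.480 = 5.647 W

5.65 W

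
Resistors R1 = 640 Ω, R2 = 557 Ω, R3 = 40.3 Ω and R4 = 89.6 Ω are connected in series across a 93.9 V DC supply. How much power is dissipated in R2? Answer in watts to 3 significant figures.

2.79 W

The current is common to all series resistors; compute it, then apply P = I²R for the target.
R_total = 640 + 557 + 40.3 + 89.6 = 1327 Ω
I = V / R_total = 93.9 / 1327 = 0.07077 A
P_R2 = I² × R2 = (0.07077)² × 557 = 2.789 W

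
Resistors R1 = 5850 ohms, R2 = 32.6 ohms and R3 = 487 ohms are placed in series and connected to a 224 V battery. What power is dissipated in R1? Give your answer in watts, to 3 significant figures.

Every series element carries the same I. Get I from the total resistance, then P = I² × R1.
R_total = 5850 + 32.6 + 487 = 6370 Ω
I = V / R_total = 224 / 6370 = 0.03517 A
P_R1 = I² × R1 = (0.03517)² × 5850 = 7.235 W

7.23 W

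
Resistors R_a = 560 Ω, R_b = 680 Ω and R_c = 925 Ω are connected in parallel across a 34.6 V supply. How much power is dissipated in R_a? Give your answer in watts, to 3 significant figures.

The supply voltage appears across each parallel branch — just use P = V²/R_a.
P_R_a = V² / R_a = (34.6)² / 560 Ω = 2.138 W

2.14 W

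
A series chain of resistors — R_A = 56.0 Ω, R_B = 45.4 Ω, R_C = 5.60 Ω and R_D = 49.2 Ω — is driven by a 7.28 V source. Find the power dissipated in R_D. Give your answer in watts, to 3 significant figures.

Every series element carries the same I. Get I from the total resistance, then P = I² × R_D.
R_total = 56.0 + 45.4 + 5.60 + 49.2 = 156.2 Ω
I = V / R_total = 7.28 / 156.2 = 0.04661 A
P_R_D = I² × R_D = (0.04661)² × 49.2 = 0.1069 W

0.107 W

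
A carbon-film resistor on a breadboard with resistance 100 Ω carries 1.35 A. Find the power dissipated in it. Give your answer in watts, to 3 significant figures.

182 W

The current through and the resistance of the element are both given; use P = I²R.
P = (1.350 A)² × 100 Ω = 182.3 W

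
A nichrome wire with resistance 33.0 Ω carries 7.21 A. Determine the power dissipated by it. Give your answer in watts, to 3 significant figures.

Knowing I and R, the power is just I²R — no need to find V first.
P = (7.210 A)² × 33.0 Ω = 1715 W

1720 W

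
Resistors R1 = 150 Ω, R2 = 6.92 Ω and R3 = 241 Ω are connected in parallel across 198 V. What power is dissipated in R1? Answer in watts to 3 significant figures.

261 W

Each parallel branch sees the full supply voltage, so P = V²/R applies directly to the target branch.
P_R1 = V² / R1 = (198)² / 150 Ω = 261.4 W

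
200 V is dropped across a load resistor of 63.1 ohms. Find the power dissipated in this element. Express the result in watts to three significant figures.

With V across and R both known, P = V²/R gives the dissipation directly.
P = (200 V)² / 63.1 Ω = 633.9 W

634 W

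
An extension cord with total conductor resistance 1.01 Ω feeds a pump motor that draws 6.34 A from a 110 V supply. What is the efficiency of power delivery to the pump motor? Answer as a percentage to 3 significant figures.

The extension cord carries the full 6.34 A.
P_line = I² R_line = (6.340)² × 1.01 = 40.60 W
P_source = V I = 110 × 6.340 = 697.4 W; P_load = 656.8 W
η = P_load / P_source = 656.8 / 697.4 = 0.9418

94.2 %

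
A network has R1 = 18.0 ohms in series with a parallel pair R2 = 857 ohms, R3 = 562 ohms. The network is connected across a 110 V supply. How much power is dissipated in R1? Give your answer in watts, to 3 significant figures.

Collapse R2‖R3 to a single equivalent, reducing the network to two series elements.
R_p = (857×562)/(857+562) = 339.4 Ω
R_total = 18.0 + 339.4 = 357.4 Ω
I = V / R_total = 110 / 357.4 = 0.3078 A
R1 carries the full series current, so P = I²R.
P_R1 = (0.3078)² × 18.0 = 1.705 W

1.70 W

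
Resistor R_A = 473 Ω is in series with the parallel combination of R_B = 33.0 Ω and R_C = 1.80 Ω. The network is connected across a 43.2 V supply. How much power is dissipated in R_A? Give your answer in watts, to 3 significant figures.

3.92 W

Collapse R_B‖R_C to a single equivalent, reducing the network to two series elements.
R_p = (33.0×1.80)/(33.0+1.80) = 1.707 Ω
R_total = 473 + 1.707 = 474.7 Ω
I = V / R_total = 43.2 / 474.7 = 0.09100 A
R_A carries the full series current, so P = I²R.
P_R_A = (0.09100)² × 473 = 3.917 W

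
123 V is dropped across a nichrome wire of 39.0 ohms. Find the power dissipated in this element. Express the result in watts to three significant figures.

With V across and R both known, P = V²/R gives the dissipation directly.
P = (123 V)² / 39.0 Ω = 387.9 W

388 W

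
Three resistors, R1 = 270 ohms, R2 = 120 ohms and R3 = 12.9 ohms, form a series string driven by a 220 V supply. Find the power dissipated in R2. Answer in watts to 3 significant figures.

35.8 W

In a series string the same current flows through every resistor — find that current, then P = I²R for the one we want.
R_total = 270 + 120 + 12.9 = 402.9 Ω
I = V / R_total = 220 / 402.9 = 0.5460 A
P_R2 = I² × R2 = (0.5460)² × 120 = 35.78 W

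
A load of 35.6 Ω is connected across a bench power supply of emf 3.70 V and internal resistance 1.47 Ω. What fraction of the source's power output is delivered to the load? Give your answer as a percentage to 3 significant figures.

96.0 %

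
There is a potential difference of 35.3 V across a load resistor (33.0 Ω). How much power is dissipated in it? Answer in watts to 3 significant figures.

37.8 W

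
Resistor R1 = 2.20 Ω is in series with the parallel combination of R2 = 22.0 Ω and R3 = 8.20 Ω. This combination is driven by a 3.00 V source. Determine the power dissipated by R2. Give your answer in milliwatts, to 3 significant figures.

Replace R2 and R3 with their parallel equivalent so the circuit becomes R1 in series with R_p.
R_p = (22.0×8.20)/(22.0+8.20) = 5.974 Ω
R_total = 2.20 + 5.974 = 8.174 Ω
I = V / R_total = 3.00 / 8.174 = 0.3670 A
Voltage across the parallel pair: V_p = I × R_p = 0.3670 × 5.974 = 2.193 V
With V_p across R2, its power is V_p²/R2.
P_R2 = (2.193)² / 22.0 = 0.2185 W

219 mW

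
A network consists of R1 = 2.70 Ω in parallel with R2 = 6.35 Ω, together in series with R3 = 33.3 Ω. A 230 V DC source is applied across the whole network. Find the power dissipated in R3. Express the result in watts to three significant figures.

1420 W

Combine R1 and R2 into their parallel equivalent first, reducing the network to two series resistors.
R_p = (2.70×6.35)/(2.70+6.35) = 1.894 Ω
R_total = R_p + 33.3 = 1.894 + 33.3 = 35.19 Ω
I = V / R_total = 230 / 35.19 = 6.535 A
R3 carries the full series current, so P = I²R.
P_R3 = (6.535)² × 33.3 = 1422 W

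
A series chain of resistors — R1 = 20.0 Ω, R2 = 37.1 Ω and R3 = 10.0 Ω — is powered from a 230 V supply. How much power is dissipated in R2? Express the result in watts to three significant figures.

436 W

The current is common to all series resistors; compute it, then apply P = I²R for the target.
R_total = 20.0 + 37.1 + 10.0 = 67.10 Ω
I = V / R_total = 230 / 67.10 = 3.428 A
P_R2 = I² × R2 = (3.428)² × 37.1 = 435.9 W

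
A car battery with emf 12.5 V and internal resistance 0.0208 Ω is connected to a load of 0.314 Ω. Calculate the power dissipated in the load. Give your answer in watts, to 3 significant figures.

With r and R in series, I = ε/(r+R); the load dissipates I²R.
I = ε / (r + R) = 12.5 / (0.0208 + 0.314) = 37.34 A
P_load = I² R = (37.34)² × 0.314 = 437.7 W

438 W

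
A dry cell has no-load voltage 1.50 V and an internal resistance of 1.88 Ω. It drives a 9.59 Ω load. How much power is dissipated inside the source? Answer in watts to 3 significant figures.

The source's internal resistance is just another series element carrying I; its dissipation is I²r.
I = ε / (r + R) = 1.50 / (1.88 + 9.59) = 0.1308 A
P_int = I² r = (0.1308)² × 1.88 = 0.03215 W

0.0322 W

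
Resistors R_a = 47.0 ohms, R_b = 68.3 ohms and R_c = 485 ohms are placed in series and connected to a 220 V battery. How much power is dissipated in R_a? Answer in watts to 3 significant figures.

6.31 W

Every series element carries the same I. Get I from the total resistance, then P = I² × R_a.
R_total = 47.0 + 68.3 + 485 = 600.3 Ω
I = V / R_total = 220 / 600.3 = 0.3665 A
P_R_a = I² × R_a = (0.3665)² × 47.0 = 6.313 W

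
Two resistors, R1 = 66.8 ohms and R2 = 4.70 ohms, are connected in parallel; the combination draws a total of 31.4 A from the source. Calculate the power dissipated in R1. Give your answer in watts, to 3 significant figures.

285 W

We need the common branch voltage; get it from I_total × R_eq, then P = V²/R for the branch.
1/R_eq = 1/66.8 + 1/4.70 ⇒ R_eq = 4.391 Ω
V = I_total × R_eq = 31.40 × 4.391 = 137.9 V
P_R1 = V² / R1 = (137.9)² / 66.8 = 284.6 W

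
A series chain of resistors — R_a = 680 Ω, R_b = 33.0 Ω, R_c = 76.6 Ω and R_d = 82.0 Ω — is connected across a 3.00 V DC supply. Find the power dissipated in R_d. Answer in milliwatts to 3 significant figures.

The current is common to all series resistors; compute it, then apply P = I²R for the target.
R_total = 680 + 33.0 + 76.6 + 82.0 = 871.6 Ω
I = V / R_total = 3.00 / 871.6 = 0.003442 A
P_R_d = I² × R_d = (0.003442)² × 82.0 = 0.0009715 W

0.971 mW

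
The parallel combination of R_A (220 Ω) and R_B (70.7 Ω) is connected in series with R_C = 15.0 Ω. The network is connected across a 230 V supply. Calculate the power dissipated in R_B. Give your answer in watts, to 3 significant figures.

First find R_p for the parallel pair, then treat R_p + R_C as a series loop.
R_p = (220×70.7)/(220+70.7) = 53.51 Ω
R_total = R_p + 15.0 = 53.51 + 15.0 = 68.51 Ω
I = V / R_total = 230 / 68.51 = 3.357 A
Voltage across the parallel pair: V_p = I × R_p = 3.357 × 53.51 = 179.6 V
R_B sits across V_p; its power is V_p²/R.
P_R_B = (179.6)² / 70.7 = 456.4 W

456 W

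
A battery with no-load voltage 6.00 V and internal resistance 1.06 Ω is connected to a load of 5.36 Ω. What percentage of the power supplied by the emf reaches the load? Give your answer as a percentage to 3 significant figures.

The source delivers εI, of which I²R reaches the load and I²r is lost; since I is common, η = R/(R+r).
η = R / (R + r) = 5.36 / (5.36 + 1.06) = 0.8349

83.5 %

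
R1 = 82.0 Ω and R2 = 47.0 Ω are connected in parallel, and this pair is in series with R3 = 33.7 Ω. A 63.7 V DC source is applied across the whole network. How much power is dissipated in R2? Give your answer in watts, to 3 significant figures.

19.1 W

Collapse the R1‖R2 pair into one equivalent R_p; then R_p and R3 form a series string.
R_p = (82.0×47.0)/(82.0+47.0) = 29.88 Ω
R_total = R_p + 33.7 = 29.88 + 33.7 = 63.58 Ω
I = V / R_total = 63.7 / 63.58 = 1.002 A
Voltage across the parallel pair: V_p = I × R_p = 1.002 × 29.88 = 29.93 V
R2 has V_p across it, so P = V_p²/R2.
P_R2 = (29.93)² / 47.0 = 19.07 W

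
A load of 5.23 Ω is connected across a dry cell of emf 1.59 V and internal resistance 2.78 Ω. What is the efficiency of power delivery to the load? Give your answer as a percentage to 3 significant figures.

65.3 %

Both r and R carry the same current, so the power split is just the resistance split: η = R/(R+r).
η = R / (R + r) = 5.23 / (5.23 + 2.78) = 0.6529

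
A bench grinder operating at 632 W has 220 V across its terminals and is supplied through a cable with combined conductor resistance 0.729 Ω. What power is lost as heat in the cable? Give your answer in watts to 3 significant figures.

The cable is a series resistance carrying the load current; its dissipation is I²R_line.
I = P / V = 632 / 220 = 2.873 A through the cable.
P_line = I² R_line = (2.873)² × 0.729 = 6.016 W

6.02 W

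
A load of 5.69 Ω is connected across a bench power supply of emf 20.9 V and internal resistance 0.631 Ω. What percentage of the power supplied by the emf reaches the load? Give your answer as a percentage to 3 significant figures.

90.0 %

Efficiency is P_load / P_total. With a series r and R sharing the same I, P = I²R for each, so η = R/(R+r).
η = R / (R + r) = 5.69 / (5.69 + 0.631) = 0.9002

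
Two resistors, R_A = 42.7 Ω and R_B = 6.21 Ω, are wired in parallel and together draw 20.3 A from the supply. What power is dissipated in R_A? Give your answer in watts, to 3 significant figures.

We need the common branch voltage; get it from I_total × R_eq, then P = V²/R for the branch.
1/R_eq = 1/42.7 + 1/6.21 ⇒ R_eq = 5.422 Ω
V = I_total × R_eq = 20.30 × 5.422 = 110.1 V
P_R_A = V² / R_A = (110.1)² / 42.7 = 283.7 W

284 W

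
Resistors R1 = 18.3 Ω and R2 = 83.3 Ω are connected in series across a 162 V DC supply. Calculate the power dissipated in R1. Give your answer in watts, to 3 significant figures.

46.5 W

The current is common to all series resistors; compute it, then apply P = I²R for the target.
R_total = 18.3 + 83.3 = 101.6 Ω
I = V / R_total = 162 / 101.6 = 1.594 A
P_R1 = I² × R1 = (1.594)² × 18.3 = 46.53 W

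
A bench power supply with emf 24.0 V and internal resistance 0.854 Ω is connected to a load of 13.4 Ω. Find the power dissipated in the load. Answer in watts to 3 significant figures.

With r and R in series, I = ε/(r+R); the load dissipates I²R.
I = ε / (r + R) = 24.0 / (0.854 + 13.4) = 1.684 A
P_load = I² R = (1.684)² × 13.4 = 37.99 W

38.0 W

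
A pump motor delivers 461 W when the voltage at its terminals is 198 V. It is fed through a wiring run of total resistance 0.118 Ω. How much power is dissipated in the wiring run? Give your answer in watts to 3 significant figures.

Line loss is just I²R for the cable — we know both I and R_line directly.
I = P / V = 461 / 198 = 2.328 A through the wiring run.
P_line = I² R_line = (2.328)² × 0.118 = 0.6397 W

0.640 W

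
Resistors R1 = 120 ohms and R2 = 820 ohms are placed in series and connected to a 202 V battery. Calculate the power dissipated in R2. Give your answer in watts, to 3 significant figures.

Since the resistors are in series they all carry the loop current I = V/R_total; the power in any one is I²R.
R_total = 120 + 820 = 940.0 Ω
I = V / R_total = 202 / 940.0 = 0.2149 A
P_R2 = I² × R2 = (0.2149)² × 820 = 37.87 W

37.9 W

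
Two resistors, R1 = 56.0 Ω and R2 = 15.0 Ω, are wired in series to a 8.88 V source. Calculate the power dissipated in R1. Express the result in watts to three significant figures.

Since the resistors are in series they all carry the loop current I = V/R_total; the power in any one is I²R.
R_total = 56.0 + 15.0 = 71.00 Ω
I = V / R_total = 8.88 / 71.00 = 0.1251 A
P_R1 = I² × R1 = (0.1251)² × 56.0 = 0.8760 W

0.876 W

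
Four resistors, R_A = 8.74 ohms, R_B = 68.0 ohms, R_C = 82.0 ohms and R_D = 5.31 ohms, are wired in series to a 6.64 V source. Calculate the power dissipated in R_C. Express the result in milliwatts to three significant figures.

134 mW

In a series string the same current flows through every resistor — find that current, then P = I²R for the one we want.
R_total = 8.74 + 68.0 + 82.0 + 5.31 = 164.1 Ω
I = V / R_total = 6.64 / 164.1 = 0.04048 A
P_R_C = I² × R_C = (0.04048)² × 82.0 = 0.1343 W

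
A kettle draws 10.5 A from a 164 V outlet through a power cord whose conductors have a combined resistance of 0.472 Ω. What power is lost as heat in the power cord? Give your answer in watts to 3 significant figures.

52.0 W

Only the current and the line resistance are needed for the I²R loss.
The power cord carries the full 10.5 A.
P_line = I² R_line = (10.50)² × 0.472 = 52.04 W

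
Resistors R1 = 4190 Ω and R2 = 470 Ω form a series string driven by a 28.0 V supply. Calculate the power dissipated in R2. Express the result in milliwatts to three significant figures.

17.0 mW

The current is common to all series resistors; compute it, then apply P = I²R for the target.
R_total = 4190 + 470 = 4660 Ω
I = V / R_total = 28.0 / 4660 = 0.006009 A
P_R2 = I² × R2 = (0.006009)² × 470 = 0.01697 W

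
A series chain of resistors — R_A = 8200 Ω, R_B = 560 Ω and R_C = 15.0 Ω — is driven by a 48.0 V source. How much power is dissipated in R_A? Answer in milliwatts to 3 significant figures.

The current is common to all series resistors; compute it, then apply P = I²R for the target.
R_total = 8200 + 560 + 15.0 = 8775 Ω
I = V / R_total = 48.0 / 8775 = 0.005470 A
P_R_A = I² × R_A = (0.005470)² × 8200 = 0.2454 W

245 mW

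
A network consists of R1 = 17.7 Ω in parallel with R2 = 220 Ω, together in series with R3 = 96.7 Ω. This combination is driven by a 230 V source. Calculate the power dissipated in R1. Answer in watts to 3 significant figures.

First find R_p for the parallel pair, then treat R_p + R3 as a series loop.
R_p = (17.7×220)/(17.7+220) = 16.38 Ω
R_total = R_p + 96.7 = 16.38 + 96.7 = 113.1 Ω
I = V / R_total = 230 / 113.1 = 2.034 A
Voltage across the parallel pair: V_p = I × R_p = 2.034 × 16.38 = 33.32 V
R1 sits across V_p; its power is V_p²/R.
P_R1 = (33.32)² / 17.7 = 62.72 W

62.7 W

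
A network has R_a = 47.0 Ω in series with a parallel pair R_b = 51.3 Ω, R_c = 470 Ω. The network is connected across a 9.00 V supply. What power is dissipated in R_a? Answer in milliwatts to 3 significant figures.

Reduce the parallel pair to R_p first; the network is then a simple series string.
R_p = (51.3×470)/(51.3+470) = 46.25 Ω
R_total = 47.0 + 46.25 = 93.25 Ω
I = V / R_total = 9.00 / 93.25 = 0.09651 A
All the current flows through R_a; use P = I²R.
P_R_a = (0.09651)² × 47.0 = 0.4378 W

438 mW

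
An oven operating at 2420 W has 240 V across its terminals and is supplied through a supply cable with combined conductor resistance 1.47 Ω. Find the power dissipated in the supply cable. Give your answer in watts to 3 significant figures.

Line loss is just I²R for the cable — we know both I and R_line directly.
I = P / V = 2420 / 240 = 10.08 A through the supply cable.
P_line = I² R_line = (10.08)² × 1.47 = 149.5 W

149 W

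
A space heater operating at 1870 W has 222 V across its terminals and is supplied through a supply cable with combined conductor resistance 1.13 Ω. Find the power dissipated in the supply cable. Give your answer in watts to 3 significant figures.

80.2 W

Only the current and the line resistance are needed for the I²R loss.
I = P / V = 1870 / 222 = 8.423 A through the supply cable.
P_line = I² R_line = (8.423)² × 1.13 = 80.18 W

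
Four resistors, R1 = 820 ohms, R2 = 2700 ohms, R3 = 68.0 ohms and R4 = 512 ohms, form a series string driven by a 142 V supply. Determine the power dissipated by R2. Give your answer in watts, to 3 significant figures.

The current is common to all series resistors; compute it, then apply P = I²R for the target.
R_total = 820 + 2700 + 68.0 + 512 = 4100 Ω
I = V / R_total = 142 / 4100 = 0.03463 A
P_R2 = I² × R2 = (0.03463)² × 2700 = 3.239 W

3.24 W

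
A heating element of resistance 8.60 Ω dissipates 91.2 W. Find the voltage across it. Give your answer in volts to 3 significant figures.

Inverting the appropriate power form: V = √(P R).
V = √(91.2 × 8.60) = 28.01 V

28.0 V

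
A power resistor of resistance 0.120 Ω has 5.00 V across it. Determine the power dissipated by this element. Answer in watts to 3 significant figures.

V and R are stated; P = V²/R avoids computing the current.
P = (5.00 V)² / 0.120 Ω = 208.3 W

208 W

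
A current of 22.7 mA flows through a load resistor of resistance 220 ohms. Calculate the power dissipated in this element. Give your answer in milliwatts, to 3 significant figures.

113 mW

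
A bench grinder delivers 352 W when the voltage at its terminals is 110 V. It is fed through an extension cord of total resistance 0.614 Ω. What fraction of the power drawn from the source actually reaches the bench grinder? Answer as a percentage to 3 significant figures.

I = P / V = 352 / 110 = 3.200 A through the extension cord.
P_line = I² R_line = (3.200)² × 0.614 = 6.287 W
P_source = P_load + P_line = 352.0 + 6.287 = 358.3 W
η = P_load / P_source = 352.0 / 358.3 = 0.9825

98.2 %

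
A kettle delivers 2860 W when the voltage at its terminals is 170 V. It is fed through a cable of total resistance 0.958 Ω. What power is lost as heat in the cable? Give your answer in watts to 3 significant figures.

271 W

The cable is a series resistance carrying the load current; its dissipation is I²R_line.
I = P / V = 2860 / 170 = 16.82 A through the cable.
P_line = I² R_line = (16.82)² × 0.958 = 271.1 W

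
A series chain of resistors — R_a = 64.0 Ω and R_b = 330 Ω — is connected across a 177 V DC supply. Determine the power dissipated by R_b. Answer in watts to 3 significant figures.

66.6 W

Series elements share the same current, so find I first, then use P = I²R.
R_total = 64.0 + 330 = 394.0 Ω
I = V / R_total = 177 / 394.0 = 0.4492 A
P_R_b = I² × R_b = (0.4492)² × 330 = 66.60 W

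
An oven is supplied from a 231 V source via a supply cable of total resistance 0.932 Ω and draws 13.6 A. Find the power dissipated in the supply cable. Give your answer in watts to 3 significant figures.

172 W

The supply cable is a series resistance carrying the load current; its dissipation is I²R_line.
The supply cable carries the full 13.6 A.
P_line = I² R_line = (13.60)² × 0.932 = 172.4 W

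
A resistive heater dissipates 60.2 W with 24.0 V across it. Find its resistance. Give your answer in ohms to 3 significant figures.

Rearranging the power relation for the two known quantities gives R = V² / P.
R = (24.0)² / 60.2 = 9.568 Ω

9.57 Ω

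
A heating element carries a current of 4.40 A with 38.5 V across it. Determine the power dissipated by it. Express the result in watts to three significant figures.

Since both terminal voltage and current are stated, P = V I gives the power in one step.
P = 38.5 V × 4.400 A = 169.4 W

169 W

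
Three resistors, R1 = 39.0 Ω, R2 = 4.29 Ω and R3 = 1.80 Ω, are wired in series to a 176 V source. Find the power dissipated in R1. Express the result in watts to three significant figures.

Series elements share the same current, so find I first, then use P = I²R.
R_total = 39.0 + 4.29 + 1.80 = 45.09 Ω
I = V / R_total = 176 / 45.09 = 3.903 A
P_R1 = I² × R1 = (3.903)² × 39.0 = 594.2 W

594 W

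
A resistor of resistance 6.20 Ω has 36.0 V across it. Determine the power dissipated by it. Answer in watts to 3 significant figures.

Voltage and resistance are given, so P = V²/R is the one-step route.
P = (36.0 V)² / 6.20 Ω = 209.0 W

209 W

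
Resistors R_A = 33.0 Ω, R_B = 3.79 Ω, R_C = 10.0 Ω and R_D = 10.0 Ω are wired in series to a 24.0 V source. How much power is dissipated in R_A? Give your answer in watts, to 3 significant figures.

Since the resistors are in series they all carry the loop current I = V/R_total; the power in any one is I²R.
R_total = 33.0 + 3.79 + 10.0 + 10.0 = 56.79 Ω
I = V / R_total = 24.0 / 56.79 = 0.4226 A
P_R_A = I² × R_A = (0.4226)² × 33.0 = 5.894 W

5.89 W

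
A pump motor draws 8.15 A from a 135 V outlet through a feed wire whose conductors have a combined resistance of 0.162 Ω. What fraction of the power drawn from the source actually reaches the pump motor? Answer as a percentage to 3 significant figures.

99.0 %

The feed wire carries the full 8.15 A.
P_line = I² R_line = (8.150)² × 0.162 = 10.76 W
P_source = V I = 135 × 8.150 = 1100 W; P_load = 1089 W
η = P_load / P_source = 1089 / 1100 = 0.9902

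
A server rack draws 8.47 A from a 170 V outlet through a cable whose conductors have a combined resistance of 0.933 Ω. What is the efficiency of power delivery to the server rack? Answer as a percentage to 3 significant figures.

The cable carries the full 8.47 A.
P_line = I² R_line = (8.470)² × 0.933 = 66.93 W
P_source = V I = 170 × 8.470 = 1440 W; P_load = 1373 W
η = P_load / P_source = 1373 / 1440 = 0.9535

95.4 %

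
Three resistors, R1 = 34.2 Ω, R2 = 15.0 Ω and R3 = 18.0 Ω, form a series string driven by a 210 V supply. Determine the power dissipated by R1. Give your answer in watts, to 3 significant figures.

334 W

The current is common to all series resistors; compute it, then apply P = I²R for the target.
R_total = 34.2 + 15.0 + 18.0 = 67.20 Ω
I = V / R_total = 210 / 67.20 = 3.125 A
P_R1 = I² × R1 = (3.125)² × 34.2 = 334.0 W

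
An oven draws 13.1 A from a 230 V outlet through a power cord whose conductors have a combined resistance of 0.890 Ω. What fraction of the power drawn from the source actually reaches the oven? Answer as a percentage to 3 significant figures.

The power cord carries the full 13.1 A.
P_line = I² R_line = (13.10)² × 0.890 = 152.7 W
P_source = V I = 230 × 13.10 = 3013 W; P_load = 2860 W
η = P_load / P_source = 2860 / 3013 = 0.9493

94.9 %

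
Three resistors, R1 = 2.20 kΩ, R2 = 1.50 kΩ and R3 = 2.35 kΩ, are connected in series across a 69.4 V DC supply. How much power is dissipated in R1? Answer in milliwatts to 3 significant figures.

In a series string the same current flows through every resistor — find that current, then P = I²R for the one we want.
R_total = (2.20 + 1.50 + 2.35) kΩ = 6050 Ω
I = V / R_total = 69.4 / 6050 = 0.01147 A
P_R1 = I² × R1 = (0.01147)² × 2200 = 0.2895 W

289 mW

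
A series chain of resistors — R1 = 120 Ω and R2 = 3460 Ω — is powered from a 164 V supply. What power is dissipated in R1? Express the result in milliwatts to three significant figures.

252 mW

Since the resistors are in series they all carry the loop current I = V/R_total; the power in any one is I²R.
R_total = 120 + 3460 = 3580 Ω
I = V / R_total = 164 / 3580 = 0.04581 A
P_R1 = I² × R1 = (0.04581)² × 120 = 0.2518 W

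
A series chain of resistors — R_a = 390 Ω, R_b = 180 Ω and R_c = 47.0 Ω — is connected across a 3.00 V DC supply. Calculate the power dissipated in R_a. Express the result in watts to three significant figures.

0.00922 W

Series elements share the same current, so find I first, then use P = I²R.
R_total = 390 + 180 + 47.0 = 617.0 Ω
I = V / R_total = 3.00 / 617.0 = 0.004862 A
P_R_a = I² × R_a = (0.004862)² × 390 = 0.009220 W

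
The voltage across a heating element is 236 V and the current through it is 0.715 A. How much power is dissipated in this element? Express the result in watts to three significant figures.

V and I are known directly — P = V I, no intermediate step needed.
P = 236 V × 0.7150 A = 168.7 W

169 W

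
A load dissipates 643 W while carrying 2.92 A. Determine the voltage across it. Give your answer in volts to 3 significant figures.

From P = V I = I²R = V²/R, with the two given quantities we get V = P / I.
V = 643 / 2.920 = 220.2 V

220 V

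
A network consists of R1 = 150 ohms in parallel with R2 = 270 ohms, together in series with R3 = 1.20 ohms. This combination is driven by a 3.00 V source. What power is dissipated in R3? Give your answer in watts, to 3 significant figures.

Collapse the R1‖R2 pair into one equivalent R_p; then R_p and R3 form a series string.
R_p = (150×270)/(150+270) = 96.43 Ω
R_total = R_p + 1.20 = 96.43 + 1.20 = 97.63 Ω
I = V / R_total = 3.00 / 97.63 = 0.03073 A
All the supply current flows through R3; use P = I²R3.
P_R3 = (0.03073)² × 1.20 = 0.001133 W

0.00113 W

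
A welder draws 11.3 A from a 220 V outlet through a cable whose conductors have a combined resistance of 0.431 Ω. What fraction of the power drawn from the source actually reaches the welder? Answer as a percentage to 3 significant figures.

The cable carries the full 11.3 A.
P_line = I² R_line = (11.30)² × 0.431 = 55.03 W
P_source = V I = 220 × 11.30 = 2486 W; P_load = 2431 W
η = P_load / P_source = 2431 / 2486 = 0.9779

97.8 %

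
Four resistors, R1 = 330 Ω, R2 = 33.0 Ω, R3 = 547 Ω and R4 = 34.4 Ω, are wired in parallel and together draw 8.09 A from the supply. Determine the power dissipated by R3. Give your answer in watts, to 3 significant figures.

29.0 W

Only the total current is stated, so first find the parallel equivalent to get the voltage across the combination.
1/R_eq = 1/330 + 1/33.0 + 1/547 + 1/34.4 ⇒ R_eq = 15.57 Ω
V = I_total × R_eq = 8.090 × 15.57 = 126.0 V
P_R3 = V² / R3 = (126.0)² / 547 = 29.00 W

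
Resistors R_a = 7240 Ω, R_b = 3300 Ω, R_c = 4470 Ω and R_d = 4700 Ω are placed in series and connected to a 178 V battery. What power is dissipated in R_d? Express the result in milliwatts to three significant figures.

383 mW

In a series string the same current flows through every resistor — find that current, then P = I²R for the one we want.
R_total = 7240 + 3300 + 4470 + 4700 = 19710 Ω
I = V / R_total = 178 / 19710 = 0.009031 A
P_R_d = I² × R_d = (0.009031)² × 4700 = 0.3833 W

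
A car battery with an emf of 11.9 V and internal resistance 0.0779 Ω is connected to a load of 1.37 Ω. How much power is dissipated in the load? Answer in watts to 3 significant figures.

The internal resistance and the load are in series, so the same I flows through both; get I from ε/(r+R), then I²R for the load.
I = ε / (r + R) = 11.9 / (0.0779 + 1.37) = 8.219 A
P_load = I² R = (8.219)² × 1.37 = 92.54 W

92.5 W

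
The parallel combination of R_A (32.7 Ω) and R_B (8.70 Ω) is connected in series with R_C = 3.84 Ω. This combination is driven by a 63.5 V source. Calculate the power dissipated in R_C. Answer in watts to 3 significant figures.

135 W

Combine R_A and R_B into their parallel equivalent first, reducing the network to two series resistors.
R_p = (32.7×8.70)/(32.7+8.70) = 6.872 Ω
R_total = R_p + 3.84 = 6.872 + 3.84 = 10.71 Ω
I = V / R_total = 63.5 / 10.71 = 5.928 A
R_C carries the full series current, so P = I²R.
P_R_C = (5.928)² × 3.84 = 134.9 W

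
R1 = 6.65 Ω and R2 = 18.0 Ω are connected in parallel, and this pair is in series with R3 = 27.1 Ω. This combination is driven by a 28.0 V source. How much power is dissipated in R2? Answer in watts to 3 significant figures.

Reduce the parallel combination to a single R_p; the circuit then becomes R_p in series with the remaining resistor.
R_p = (6.65×18.0)/(6.65+18.0) = 4.856 Ω
R_total = R_p + 27.1 = 4.856 + 27.1 = 31.96 Ω
I = V / R_total = 28.0 / 31.96 = 0.8762 A
Voltage across the parallel pair: V_p = I × R_p = 0.8762 × 4.856 = 4.255 V
R2 sits across V_p; its power is V_p²/R.
P_R2 = (4.255)² / 18.0 = 1.006 W

1.01 W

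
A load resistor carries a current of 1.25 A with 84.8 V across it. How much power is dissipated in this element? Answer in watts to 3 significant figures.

106 W

V and I are known directly — P = V I, no intermediate step needed.
P = 84.8 V × 1.250 A = 106.0 W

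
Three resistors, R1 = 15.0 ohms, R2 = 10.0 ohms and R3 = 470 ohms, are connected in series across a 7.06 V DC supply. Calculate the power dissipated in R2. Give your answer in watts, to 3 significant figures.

Since the resistors are in series they all carry the loop current I = V/R_total; the power in any one is I²R.
R_total = 15.0 + 10.0 + 470 = 495.0 Ω
I = V / R_total = 7.06 / 495.0 = 0.01426 A
P_R2 = I² × R2 = (0.01426)² × 10.0 = 0.002034 W

0.00203 W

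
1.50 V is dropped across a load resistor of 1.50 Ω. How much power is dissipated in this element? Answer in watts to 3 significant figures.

1.50 W

With V across and R both known, P = V²/R gives the dissipation directly.
P = (1.50 V)² / 1.50 Ω = 1.500 W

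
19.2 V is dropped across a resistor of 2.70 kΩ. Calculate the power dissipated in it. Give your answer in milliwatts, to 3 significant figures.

We know the drop across the element and its resistance — P = V²/R, one step.
P = (19.2 V)² / 2700 Ω = 0.1365 W

137 mW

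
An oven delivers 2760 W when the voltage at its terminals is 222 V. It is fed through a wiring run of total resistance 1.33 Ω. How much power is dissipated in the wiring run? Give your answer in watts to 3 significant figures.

The wiring run and load are in series, so the same current flows in both; the loss is I²R_line.
I = P / V = 2760 / 222 = 12.43 A through the wiring run.
P_line = I² R_line = (12.43)² × 1.33 = 205.6 W

206 W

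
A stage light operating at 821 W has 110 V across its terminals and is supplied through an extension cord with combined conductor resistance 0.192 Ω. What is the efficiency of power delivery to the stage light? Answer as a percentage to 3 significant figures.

98.7 %

I = P / V = 821 / 110 = 7.464 A through the extension cord.
P_line = I² R_line = (7.464)² × 0.192 = 10.70 W
P_source = P_load + P_line = 821.0 + 10.70 = 831.7 W
η = P_load / P_source = 821.0 / 831.7 = 0.9871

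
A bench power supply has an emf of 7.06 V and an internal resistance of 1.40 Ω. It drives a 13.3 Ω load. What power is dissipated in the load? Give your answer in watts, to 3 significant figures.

Load and internal resistance form a series loop — compute the loop current, then the load power via I²R.
I = ε / (r + R) = 7.06 / (1.40 + 13.3) = 0.4803 A
P_load = I² R = (0.4803)² × 13.3 = 3.068 W

3.07 W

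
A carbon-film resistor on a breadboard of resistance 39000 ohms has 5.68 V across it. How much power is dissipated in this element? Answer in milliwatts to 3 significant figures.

0.827 mW

We know the drop across the element and its resistance — P = V²/R, one step.
P = (5.68 V)² / 39000 Ω = 0.0008272 W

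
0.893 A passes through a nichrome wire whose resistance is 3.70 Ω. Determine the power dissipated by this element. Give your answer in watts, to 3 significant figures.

2.95 W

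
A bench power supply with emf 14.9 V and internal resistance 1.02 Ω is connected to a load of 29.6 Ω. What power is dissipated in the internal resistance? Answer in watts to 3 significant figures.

The source's internal resistance is just another series element carrying I; its dissipation is I²r.
I = ε / (r + R) = 14.9 / (1.02 + 29.6) = 0.4866 A
P_int = I² r = (0.4866)² × 1.02 = 0.2415 W

0.242 W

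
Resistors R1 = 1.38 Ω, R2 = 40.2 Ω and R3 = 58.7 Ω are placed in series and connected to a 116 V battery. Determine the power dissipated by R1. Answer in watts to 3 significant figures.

In a series string the same current flows through every resistor — find that current, then P = I²R for the one we want.
R_total = 1.38 + 40.2 + 58.7 = 100.3 Ω
I = V / R_total = 116 / 100.3 = 1.157 A
P_R1 = I² × R1 = (1.157)² × 1.38 = 1.847 W

1.85 W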